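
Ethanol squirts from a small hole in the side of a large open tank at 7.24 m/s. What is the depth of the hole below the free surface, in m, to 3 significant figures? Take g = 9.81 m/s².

For a small hole in a large open tank, ½v² = gh, giving h = v²/(2g).
h = 7.24²/(2·9.81) = 52.4/19.62 = 2.67 m.

h ≈ 2.67 m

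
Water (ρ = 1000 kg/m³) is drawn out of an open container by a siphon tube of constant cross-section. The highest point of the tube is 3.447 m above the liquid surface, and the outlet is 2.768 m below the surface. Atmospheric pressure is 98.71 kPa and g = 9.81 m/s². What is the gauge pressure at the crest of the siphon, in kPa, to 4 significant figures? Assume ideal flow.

P_gauge ≈ -60.97 kPa

From the surface to the outlet (both open to atmosphere, surface at rest): v = √(2g·h_out) = √(2·9.81·2.768) = 7.369 m/s.
Continuity keeps v the same throughout the tube; from surface to crest, P_atm + 0 = P_top + ½ρv² + ρg·h_top.
P_top = 98710 − ½·1000·7.369² − 1000·9.81·3.447 = 37740 Pa. So P_gauge = P_top − P_atm = -60970 Pa.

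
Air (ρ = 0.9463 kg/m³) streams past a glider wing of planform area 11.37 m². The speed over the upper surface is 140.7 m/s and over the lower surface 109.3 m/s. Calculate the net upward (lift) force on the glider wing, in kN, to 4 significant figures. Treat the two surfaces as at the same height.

F ≈ 42.23 kN

From P + ½ρv² = const at equal height, P_low − P_up = ½ρ(v_up² − v_low²).
ΔP = ½·0.9463·(140.7² − 109.3²) = 3714 Pa.
Lift = ΔP · A = 3714 × 11.37 = 42230 N.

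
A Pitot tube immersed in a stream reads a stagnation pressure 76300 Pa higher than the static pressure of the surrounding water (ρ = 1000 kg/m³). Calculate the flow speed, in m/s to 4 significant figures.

Bernoulli between the free stream and the stagnation point: ½ρv² = P_stag − P_static.
v = √(2ΔP/ρ) = √(2·76300/1000) = 12.35 m/s.

12.35 m/s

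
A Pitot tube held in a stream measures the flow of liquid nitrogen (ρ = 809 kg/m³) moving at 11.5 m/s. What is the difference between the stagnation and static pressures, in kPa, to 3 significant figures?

ΔP ≈ 53.5 kPa

The dynamic pressure equals the rise in static pressure at the stagnation point: ΔP = ½ρv².
ΔP = ½·809·11.5² = 53500 Pa.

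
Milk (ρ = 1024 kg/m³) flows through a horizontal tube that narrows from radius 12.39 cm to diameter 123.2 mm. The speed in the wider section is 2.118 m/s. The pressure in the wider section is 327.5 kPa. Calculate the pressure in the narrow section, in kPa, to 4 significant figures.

292.2 kPa

By continuity, v₂ = v₁·A₁/A₂ = 2.118·(482.3/119.2) = 8.569 m/s.
With no height change, Bernoulli's equation is P₁ + ½ρv₁² = P₂ + ½ρv₂².
P₂ = P₁ − ½ρ(v₂² − v₁²) = 327500 − ½·1024·(8.569² − 2.118²) = 327500 − 35290 = 292200 Pa.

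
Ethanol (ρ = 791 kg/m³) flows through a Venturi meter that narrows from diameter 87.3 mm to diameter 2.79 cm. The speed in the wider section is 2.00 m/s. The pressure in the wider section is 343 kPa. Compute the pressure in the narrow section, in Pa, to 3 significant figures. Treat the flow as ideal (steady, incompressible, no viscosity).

193000 Pa

Mass conservation (A₁v₁ = A₂v₂) gives v₂ = 2.00 × 59.9/6.11 = 19.6 m/s.
Along the horizontal streamline, P + ½ρv² is constant.
P₂ = P₁ − ½ρ(v₂² − v₁²) = 343000 − ½·791·(19.6² − 2.00²) = 343000 − 150000 = 193000 Pa.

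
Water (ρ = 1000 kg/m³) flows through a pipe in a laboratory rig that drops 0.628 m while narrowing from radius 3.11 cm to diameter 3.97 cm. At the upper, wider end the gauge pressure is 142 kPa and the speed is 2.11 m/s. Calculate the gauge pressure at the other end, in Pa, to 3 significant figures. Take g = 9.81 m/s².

137000 Pa

Mass conservation (A₁v₁ = A₂v₂) gives v₂ = 2.11 × 30.4/12.4 = 5.18 m/s.
Applying Bernoulli between the two ends and solving for P₂: P₂ = P₁ + ½ρ(v₁² − v₂²) − ρgΔh.
P₂ = 142000 + ½·1000·(2.11² − 5.18²) − 1000·9.81·(−0.628) = 142000 + (-11200) − (-6160) = 137000 Pa.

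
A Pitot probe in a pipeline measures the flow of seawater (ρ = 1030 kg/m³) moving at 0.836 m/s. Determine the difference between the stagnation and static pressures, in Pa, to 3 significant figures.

360 Pa

Bernoulli between the free stream and the stagnation point: ½ρv² = P_stag − P_static.
ΔP = ½·1030·0.836² = 360 Pa.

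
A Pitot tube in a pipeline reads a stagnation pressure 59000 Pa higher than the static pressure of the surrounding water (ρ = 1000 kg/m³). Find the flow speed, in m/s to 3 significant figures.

Bernoulli between the free stream and the stagnation point: ½ρv² = P_stag − P_static.
v = √(2ΔP/ρ) = √(2·59000/1000) = 10.9 m/s.

v = 10.9 m/s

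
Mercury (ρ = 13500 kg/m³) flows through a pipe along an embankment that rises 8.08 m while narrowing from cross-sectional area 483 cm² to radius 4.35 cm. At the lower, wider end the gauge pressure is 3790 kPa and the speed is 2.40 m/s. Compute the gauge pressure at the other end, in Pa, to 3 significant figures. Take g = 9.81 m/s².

P₂ ≈ 192000 Pa

Continuity gives A₁v₁ = A₂v₂, so v₂ = (483 cm²)/(59.4 cm²) × 2.40 m/s = 19.5 m/s.
Applying Bernoulli between the two ends and solving for P₂: P₂ = P₁ + ½ρ(v₁² − v₂²) − ρgΔh.
P₂ = 3790000 + ½·13500·(2.40² − 19.5²) − 13500·9.81·(+8.08) = 3790000 + (-2530000) − (1070000) = 192000 Pa.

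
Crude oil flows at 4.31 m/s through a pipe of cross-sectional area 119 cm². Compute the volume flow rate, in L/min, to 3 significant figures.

Q = A·v = 0.0119 m² × 4.31 m/s = 0.0513 m³/s.
Converting: 0.0513 m³/s × 60000 = 3080 L/min.

Q ≈ 3080 L/min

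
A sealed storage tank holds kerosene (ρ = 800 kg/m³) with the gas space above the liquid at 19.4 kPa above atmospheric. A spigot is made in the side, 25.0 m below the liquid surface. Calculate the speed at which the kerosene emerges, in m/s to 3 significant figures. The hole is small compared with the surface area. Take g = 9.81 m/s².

Take point 1 at the surface (v₁ ≈ 0) and point 2 at the hole (at atmospheric pressure). Bernoulli: P₁ + ρg h = P_atm + ½ρv₂².
With P₁ − P_atm = 19400 Pa, v₂ = √(2gh + 2ΔP/ρ) = √(2·9.81·25.0 + 2·19400/800) = 23.2 m/s.

23.2 m/s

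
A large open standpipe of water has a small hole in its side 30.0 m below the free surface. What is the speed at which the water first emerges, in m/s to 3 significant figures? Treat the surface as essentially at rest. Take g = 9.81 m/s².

v ≈ 24.3 m/s

With the surface at rest and both surface and jet at atmospheric pressure, Bernoulli gives ρg h = ½ρv², so v = √(2gh) = √(2·9.81·30.0) = 24.3 m/s.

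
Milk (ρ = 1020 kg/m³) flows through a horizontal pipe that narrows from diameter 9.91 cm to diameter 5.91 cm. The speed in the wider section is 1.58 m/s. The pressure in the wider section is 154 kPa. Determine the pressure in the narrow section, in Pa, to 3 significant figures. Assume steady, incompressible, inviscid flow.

Continuity gives A₁v₁ = A₂v₂, so v₂ = (77.1 cm²)/(27.4 cm²) × 1.58 m/s = 4.44 m/s.
Bernoulli (h₁ = h₂): P₁ − P₂ = ½ρ(v₂² − v₁²).
P₂ = P₁ − ½ρ(v₂² − v₁²) = 154000 − ½·1020·(4.44² − 1.58²) = 154000 − 8790 = 145000 Pa.

P₂ = 145000 Pa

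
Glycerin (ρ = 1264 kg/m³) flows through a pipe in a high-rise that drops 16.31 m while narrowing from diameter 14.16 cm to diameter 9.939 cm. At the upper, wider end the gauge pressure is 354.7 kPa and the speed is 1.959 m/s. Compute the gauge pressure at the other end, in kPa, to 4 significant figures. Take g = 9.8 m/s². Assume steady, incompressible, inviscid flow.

By continuity, v₂ = v₁·A₁/A₂ = 1.959·(157.5/77.58) = 3.976 m/s.
Applying Bernoulli between the two ends and solving for P₂: P₂ = P₁ + ½ρ(v₁² − v₂²) − ρgΔh.
P₂ = 354700 + ½·1264·(1.959² − 3.976²) − 1264·9.8·(−16.31) = 354700 + (-7567) − (-202000) = 549200 Pa.

P₂ ≈ 549.2 kPa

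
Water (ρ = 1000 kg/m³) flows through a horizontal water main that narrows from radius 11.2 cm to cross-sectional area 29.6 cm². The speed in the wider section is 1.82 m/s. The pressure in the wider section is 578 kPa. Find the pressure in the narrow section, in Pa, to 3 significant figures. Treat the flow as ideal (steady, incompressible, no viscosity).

By continuity, v₂ = v₁·A₁/A₂ = 1.82·(394/29.6) = 24.2 m/s.
The pipe is horizontal, so Bernoulli reduces to P₁ + ½ρv₁² = P₂ + ½ρv₂².
P₂ = P₁ − ½ρ(v₂² − v₁²) = 578000 − ½·1000·(24.2² − 1.82²) = 578000 − 292000 = 286000 Pa.

P₂ ≈ 286000 Pa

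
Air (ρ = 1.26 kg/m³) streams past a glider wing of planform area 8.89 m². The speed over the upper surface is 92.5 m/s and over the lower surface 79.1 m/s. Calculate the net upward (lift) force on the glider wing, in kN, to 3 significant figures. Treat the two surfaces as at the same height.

F ≈ 12.9 kN

From P + ½ρv² = const at equal height, P_low − P_up = ½ρ(v_up² − v_low²).
ΔP = ½·1.26·(92.5² − 79.1²) = 1450 Pa.
Lift = ΔP · A = 1450 × 8.89 = 12900 N.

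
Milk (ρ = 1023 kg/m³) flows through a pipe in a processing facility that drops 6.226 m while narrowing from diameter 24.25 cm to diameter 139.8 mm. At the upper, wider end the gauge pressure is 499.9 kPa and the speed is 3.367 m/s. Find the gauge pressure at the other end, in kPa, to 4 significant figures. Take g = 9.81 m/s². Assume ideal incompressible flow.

Mass conservation (A₁v₁ = A₂v₂) gives v₂ = 3.367 × 461.9/153.5 = 10.13 m/s.
Energy conservation along the streamline gives P₂ = P₁ − ½ρ(v₂² − v₁²) − ρg(h₂ − h₁).
P₂ = 499900 + ½·1023·(3.367² − 10.13²) − 1023·9.81·(−6.226) = 499900 + (-46700) − (-62480) = 515700 Pa.

P₂ ≈ 515.7 kPa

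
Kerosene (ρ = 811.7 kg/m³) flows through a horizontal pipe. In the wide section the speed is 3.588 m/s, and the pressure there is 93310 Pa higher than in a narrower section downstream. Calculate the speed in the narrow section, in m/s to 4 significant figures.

With h₁ = h₂, rearranging Bernoulli gives v₂ = √(v₁² + 2ΔP/ρ).
v₂ = √(3.588² + 2·93310/811.7) = √(12.87 + 229.9) = 15.58 m/s.

v₂ = 15.58 m/s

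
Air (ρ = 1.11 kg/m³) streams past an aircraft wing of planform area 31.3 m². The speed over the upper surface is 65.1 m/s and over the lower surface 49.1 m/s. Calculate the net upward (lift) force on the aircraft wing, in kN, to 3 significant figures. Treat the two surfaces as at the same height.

F ≈ 31.7 kN

With equal heights on the two surfaces, Bernoulli gives P_lower − P_upper = ½ρ(v_upper² − v_lower²).
ΔP = ½·1.11·(65.1² − 49.1²) = 1010 Pa.
Lift = ΔP · A = 1010 × 31.3 = 31700 N.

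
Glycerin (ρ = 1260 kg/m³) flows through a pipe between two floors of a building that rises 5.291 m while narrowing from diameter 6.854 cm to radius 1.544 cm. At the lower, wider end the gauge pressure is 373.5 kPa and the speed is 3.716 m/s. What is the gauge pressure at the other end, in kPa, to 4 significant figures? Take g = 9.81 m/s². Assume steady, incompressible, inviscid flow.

Continuity gives A₁v₁ = A₂v₂, so v₂ = (36.90 cm²)/(7.489 cm²) × 3.716 m/s = 18.31 m/s.
Applying Bernoulli between the two ends and solving for P₂: P₂ = P₁ + ½ρ(v₁² − v₂²) − ρgΔh.
P₂ = 373500 + ½·1260·(3.716² − 18.31²) − 1260·9.81·(+5.291) = 373500 + (-202400) − (65400) = 105700 Pa.

P₂ ≈ 105.7 kPa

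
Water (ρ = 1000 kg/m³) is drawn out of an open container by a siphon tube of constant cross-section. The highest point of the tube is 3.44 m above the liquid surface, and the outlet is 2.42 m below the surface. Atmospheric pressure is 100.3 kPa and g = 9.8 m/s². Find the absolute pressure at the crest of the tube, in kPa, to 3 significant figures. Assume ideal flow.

P_top = 42.9 kPa

Bernoulli surface→outlet gives ½v² = g·h_out, so v = √(2·9.8·2.42) = 6.89 m/s.
The bore is uniform, so the speed at the crest is the same v. Bernoulli surface→crest: P_atm = P_top + ½ρv² + ρg·h_top.
P_top = 100300 − ½·1000·6.89² − 1000·9.8·3.44 = 42900 Pa.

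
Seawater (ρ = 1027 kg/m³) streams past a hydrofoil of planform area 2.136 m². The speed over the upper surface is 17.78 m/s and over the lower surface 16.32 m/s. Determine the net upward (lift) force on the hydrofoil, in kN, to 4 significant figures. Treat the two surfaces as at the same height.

With equal heights on the two surfaces, Bernoulli gives P_lower − P_upper = ½ρ(v_upper² − v_lower²).
ΔP = ½·1027·(17.78² − 16.32²) = 25570 Pa.
Lift = ΔP · A = 25570 × 2.136 = 54610 N.

F ≈ 54.61 kN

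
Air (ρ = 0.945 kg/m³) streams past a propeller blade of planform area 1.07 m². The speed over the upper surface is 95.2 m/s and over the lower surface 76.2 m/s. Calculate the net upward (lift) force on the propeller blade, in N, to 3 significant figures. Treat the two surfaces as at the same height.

The faster flow above has the lower pressure; Bernoulli (same height) gives ΔP = ½ρ(v_up² − v_low²).
ΔP = ½·0.945·(95.2² − 76.2²) = 1540 Pa.
Lift = ΔP · A = 1540 × 1.07 = 1650 N.

F ≈ 1650 N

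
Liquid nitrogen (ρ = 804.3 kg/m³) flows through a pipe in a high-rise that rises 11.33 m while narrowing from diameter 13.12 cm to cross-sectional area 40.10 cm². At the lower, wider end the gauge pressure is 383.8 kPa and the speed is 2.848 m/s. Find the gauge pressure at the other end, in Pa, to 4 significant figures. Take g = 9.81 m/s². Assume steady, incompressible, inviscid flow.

P₂ ≈ 260600 Pa

The volume flow rate is constant, so v₂ = (A₁/A₂)v₁ = (135.2/40.10)·2.848 = 9.602 m/s.
Bernoulli: P₁ + ½ρv₁² + ρg h₁ = P₂ + ½ρv₂² + ρg h₂, so P₂ = P₁ + ½ρ(v₁² − v₂²) − ρg(h₂ − h₁).
P₂ = 383800 + ½·804.3·(2.848² − 9.602²) − 804.3·9.81·(+11.33) = 383800 + (-33810) − (89400) = 260600 Pa.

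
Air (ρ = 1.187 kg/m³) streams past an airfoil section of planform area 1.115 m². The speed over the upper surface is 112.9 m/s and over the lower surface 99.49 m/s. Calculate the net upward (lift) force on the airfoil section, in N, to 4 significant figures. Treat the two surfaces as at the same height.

F = 1885 N

The faster flow above has the lower pressure; Bernoulli (same height) gives ΔP = ½ρ(v_up² − v_low²).
ΔP = ½·1.187·(112.9² − 99.49²) = 1690 Pa.
Lift = ΔP · A = 1690 × 1.115 = 1885 N.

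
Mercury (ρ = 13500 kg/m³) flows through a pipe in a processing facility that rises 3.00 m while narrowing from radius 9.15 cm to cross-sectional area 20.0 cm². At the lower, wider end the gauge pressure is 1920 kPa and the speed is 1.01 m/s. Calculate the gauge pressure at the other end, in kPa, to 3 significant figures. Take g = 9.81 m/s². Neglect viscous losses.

339 kPa

By continuity, v₂ = v₁·A₁/A₂ = 1.01·(263/20.0) = 13.3 m/s.
Applying Bernoulli between the two ends and solving for P₂: P₂ = P₁ + ½ρ(v₁² − v₂²) − ρgΔh.
P₂ = 1920000 + ½·13500·(1.01² − 13.3²) − 13500·9.81·(+3.00) = 1920000 + (-1180000) − (397000) = 339000 Pa.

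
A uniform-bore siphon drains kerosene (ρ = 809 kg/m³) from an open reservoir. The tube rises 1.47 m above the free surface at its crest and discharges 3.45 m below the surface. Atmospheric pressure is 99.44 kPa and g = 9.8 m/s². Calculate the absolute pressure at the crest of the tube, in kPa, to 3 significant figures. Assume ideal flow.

P_top ≈ 60.4 kPa

Bernoulli surface→outlet gives ½v² = g·h_out, so v = √(2·9.8·3.45) = 8.22 m/s.
The bore is uniform, so the speed at the crest is the same v. Bernoulli surface→crest: P_atm = P_top + ½ρv² + ρg·h_top.
P_top = 99440 − ½·809·8.22² − 809·9.8·1.47 = 60400 Pa.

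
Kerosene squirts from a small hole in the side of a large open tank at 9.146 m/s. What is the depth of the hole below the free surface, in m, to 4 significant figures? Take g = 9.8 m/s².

Torricelli: v = √(2gh), so h = v²/(2g).
h = 9.146²/(2·9.8) = 83.65/19.60 = 4.268 m.

h ≈ 4.268 m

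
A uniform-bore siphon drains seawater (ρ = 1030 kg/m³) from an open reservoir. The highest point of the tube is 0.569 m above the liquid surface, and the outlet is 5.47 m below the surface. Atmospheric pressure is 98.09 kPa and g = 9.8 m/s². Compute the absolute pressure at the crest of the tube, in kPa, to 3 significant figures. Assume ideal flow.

From the surface to the outlet (both open to atmosphere, surface at rest): v = √(2g·h_out) = √(2·9.8·5.47) = 10.4 m/s.
Continuity keeps v the same throughout the tube; from surface to crest, P_atm + 0 = P_top + ½ρv² + ρg·h_top.
P_top = 98090 − ½·1030·10.4² − 1030·9.8·0.569 = 37100 Pa.

37.1 kPa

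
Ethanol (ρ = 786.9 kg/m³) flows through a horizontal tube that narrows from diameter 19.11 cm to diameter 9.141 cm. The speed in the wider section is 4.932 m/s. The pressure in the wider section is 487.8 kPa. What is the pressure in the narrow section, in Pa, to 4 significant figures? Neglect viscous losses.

The volume flow rate is constant, so v₂ = (A₁/A₂)v₁ = (286.8/65.63)·4.932 = 21.56 m/s.
Bernoulli (h₁ = h₂): P₁ − P₂ = ½ρ(v₂² − v₁²).
P₂ = P₁ − ½ρ(v₂² − v₁²) = 487800 − ½·786.9·(21.56² − 4.932²) = 487800 − 173200 = 314600 Pa.

P₂ ≈ 314600 Pa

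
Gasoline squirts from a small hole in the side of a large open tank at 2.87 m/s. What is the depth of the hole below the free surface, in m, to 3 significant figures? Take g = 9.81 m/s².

Inverting v = √(2gh) gives h = v² / 2g.
h = 2.87²/(2·9.81) = 8.24/19.62 = 0.420 m.

h ≈ 0.420 m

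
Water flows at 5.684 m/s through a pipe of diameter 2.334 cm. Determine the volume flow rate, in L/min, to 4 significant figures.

Q ≈ 145.9 L/min

Q = A·v = 0.0004279 m² × 5.684 m/s = 0.002432 m³/s.
Converting: 0.002432 m³/s × 60000 = 145.9 L/min.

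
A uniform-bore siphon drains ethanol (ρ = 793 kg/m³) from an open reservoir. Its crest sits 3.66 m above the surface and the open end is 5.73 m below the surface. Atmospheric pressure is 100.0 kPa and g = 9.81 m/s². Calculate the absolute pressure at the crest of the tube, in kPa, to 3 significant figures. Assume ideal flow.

P_top ≈ 27.0 kPa

From the surface to the outlet (both open to atmosphere, surface at rest): v = √(2g·h_out) = √(2·9.81·5.73) = 10.6 m/s.
Continuity keeps v the same throughout the tube; from surface to crest, P_atm + 0 = P_top + ½ρv² + ρg·h_top.
P_top = 100000 − ½·793·10.6² − 793·9.81·3.66 = 27000 Pa.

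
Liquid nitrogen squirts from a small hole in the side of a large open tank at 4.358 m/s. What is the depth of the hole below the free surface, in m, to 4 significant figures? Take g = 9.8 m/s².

h ≈ 0.9690 m

Torricelli: v = √(2gh), so h = v²/(2g).
h = 4.358²/(2·9.8) = 18.99/19.60 = 0.9690 m.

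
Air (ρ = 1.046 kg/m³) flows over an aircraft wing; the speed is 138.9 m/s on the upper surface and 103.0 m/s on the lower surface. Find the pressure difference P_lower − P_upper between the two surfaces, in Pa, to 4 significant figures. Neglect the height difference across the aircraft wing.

With negligible Δh, P + ½ρv² is constant, so P_low − P_up = ½ρ(v_up² − v_low²).
ΔP = ½·1.046·(138.9² − 103.0²) = 4542 Pa.

ΔP ≈ 4542 Pa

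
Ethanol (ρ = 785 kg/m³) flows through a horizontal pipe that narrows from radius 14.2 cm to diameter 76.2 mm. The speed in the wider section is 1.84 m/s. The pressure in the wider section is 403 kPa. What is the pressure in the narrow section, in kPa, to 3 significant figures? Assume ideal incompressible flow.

P₂ = 148 kPa

Continuity gives A₁v₁ = A₂v₂, so v₂ = (633 cm²)/(45.6 cm²) × 1.84 m/s = 25.6 m/s.
With no height change, Bernoulli's equation is P₁ + ½ρv₁² = P₂ + ½ρv₂².
P₂ = P₁ − ½ρ(v₂² − v₁²) = 403000 − ½·785·(25.6² − 1.84²) = 403000 − 255000 = 148000 Pa.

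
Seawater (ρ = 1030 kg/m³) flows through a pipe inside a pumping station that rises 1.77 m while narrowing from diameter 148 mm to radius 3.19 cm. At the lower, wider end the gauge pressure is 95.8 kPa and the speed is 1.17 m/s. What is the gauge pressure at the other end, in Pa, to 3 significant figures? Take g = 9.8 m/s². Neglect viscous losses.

P₂ ≈ 58200 Pa

Continuity gives A₁v₁ = A₂v₂, so v₂ = (172 cm²)/(32.0 cm²) × 1.17 m/s = 6.30 m/s.
Energy conservation along the streamline gives P₂ = P₁ − ½ρ(v₂² − v₁²) − ρg(h₂ − h₁).
P₂ = 95800 + ½·1030·(1.17² − 6.30²) − 1030·9.8·(+1.77) = 95800 + (-19700) − (17900) = 58200 Pa.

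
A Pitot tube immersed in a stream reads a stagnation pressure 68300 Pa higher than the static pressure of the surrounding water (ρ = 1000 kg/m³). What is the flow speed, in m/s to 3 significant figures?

v ≈ 11.7 m/s

Bernoulli between the free stream and the stagnation point: ½ρv² = P_stag − P_static.
v = √(2ΔP/ρ) = √(2·68300/1000) = 11.7 m/s.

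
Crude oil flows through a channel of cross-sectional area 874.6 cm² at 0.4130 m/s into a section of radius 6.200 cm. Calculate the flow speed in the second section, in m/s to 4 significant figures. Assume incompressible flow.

Mass conservation (A₁v₁ = A₂v₂) gives v₂ = 0.4130 × 874.6/120.8 = 2.991 m/s.

v₂ = 2.991 m/s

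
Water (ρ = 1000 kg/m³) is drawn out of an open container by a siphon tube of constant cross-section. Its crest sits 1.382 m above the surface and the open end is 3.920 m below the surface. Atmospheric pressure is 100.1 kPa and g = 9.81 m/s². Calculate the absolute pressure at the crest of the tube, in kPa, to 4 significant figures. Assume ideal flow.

The outlet speed comes from Torricelli: v = √(2g·3.920) = 8.770 m/s.
With constant cross-section the crest speed equals v; applying Bernoulli from the surface up to the crest, P_top = P_atm − ½ρv² − ρg·h_top.
P_top = 100100 − ½·1000·8.770² − 1000·9.81·1.382 = 48090 Pa.

P_top ≈ 48.09 kPa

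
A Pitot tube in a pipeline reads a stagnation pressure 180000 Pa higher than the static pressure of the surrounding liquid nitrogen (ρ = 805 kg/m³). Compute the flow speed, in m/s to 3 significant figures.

v ≈ 21.1 m/s

At the stagnation point the flow is brought to rest, so Bernoulli gives P_stag − P_static = ½ρv².
v = √(2ΔP/ρ) = √(2·180000/805) = 21.1 m/s.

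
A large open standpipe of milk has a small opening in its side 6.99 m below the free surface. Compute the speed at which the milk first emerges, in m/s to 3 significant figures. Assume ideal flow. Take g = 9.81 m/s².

v = 11.7 m/s

Torricelli's result v = √(2gh) gives v = √(2·9.81·6.99) = 11.7 m/s.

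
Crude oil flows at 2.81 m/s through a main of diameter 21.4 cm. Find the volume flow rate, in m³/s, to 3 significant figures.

Q = A·v = 0.0360 m² × 2.81 m/s = 0.101 m³/s.

0.101 m³/s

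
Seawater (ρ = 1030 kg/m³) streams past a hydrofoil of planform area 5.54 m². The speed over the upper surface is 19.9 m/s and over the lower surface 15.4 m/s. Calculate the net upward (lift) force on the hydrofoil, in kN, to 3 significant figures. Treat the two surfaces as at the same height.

F ≈ 453 kN

With equal heights on the two surfaces, Bernoulli gives P_lower − P_upper = ½ρ(v_upper² − v_lower²).
ΔP = ½·1030·(19.9² − 15.4²) = 81800 Pa.
Lift = ΔP · A = 81800 × 5.54 = 453000 N.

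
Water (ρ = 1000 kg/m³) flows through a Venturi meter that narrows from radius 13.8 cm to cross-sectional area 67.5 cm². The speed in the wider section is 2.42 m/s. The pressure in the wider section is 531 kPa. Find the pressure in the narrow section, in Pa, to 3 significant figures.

304000 Pa

Mass conservation (A₁v₁ = A₂v₂) gives v₂ = 2.42 × 598/67.5 = 21.4 m/s.
With no height change, Bernoulli's equation is P₁ + ½ρv₁² = P₂ + ½ρv₂².
P₂ = P₁ − ½ρ(v₂² − v₁²) = 531000 − ½·1000·(21.4² − 2.42²) = 531000 − 227000 = 304000 Pa.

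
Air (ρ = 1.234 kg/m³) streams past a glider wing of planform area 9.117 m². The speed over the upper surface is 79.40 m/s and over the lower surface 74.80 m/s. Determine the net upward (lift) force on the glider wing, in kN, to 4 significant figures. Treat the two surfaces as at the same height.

With equal heights on the two surfaces, Bernoulli gives P_lower − P_upper = ½ρ(v_upper² − v_lower²).
ΔP = ½·1.234·(79.40² − 74.80²) = 437.7 Pa.
Lift = ΔP · A = 437.7 × 9.117 = 3990 N.

F ≈ 3.990 kN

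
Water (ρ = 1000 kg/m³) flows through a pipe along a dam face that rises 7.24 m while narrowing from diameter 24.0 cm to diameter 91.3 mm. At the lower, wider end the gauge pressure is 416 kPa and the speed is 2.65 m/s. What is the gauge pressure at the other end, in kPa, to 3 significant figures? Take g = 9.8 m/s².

The volume flow rate is constant, so v₂ = (A₁/A₂)v₁ = (452/65.5)·2.65 = 18.3 m/s.
Applying Bernoulli between the two ends and solving for P₂: P₂ = P₁ + ½ρ(v₁² − v₂²) − ρgΔh.
P₂ = 416000 + ½·1000·(2.65² − 18.3²) − 1000·9.8·(+7.24) = 416000 + (-164000) − (71000) = 181000 Pa.

P₂ ≈ 181 kPa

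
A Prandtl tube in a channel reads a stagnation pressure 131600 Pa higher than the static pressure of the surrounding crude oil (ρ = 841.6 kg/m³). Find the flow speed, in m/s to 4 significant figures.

v ≈ 17.68 m/s

The dynamic pressure equals the rise in static pressure at the stagnation point: ΔP = ½ρv².
v = √(2ΔP/ρ) = √(2·131600/841.6) = 17.68 m/s.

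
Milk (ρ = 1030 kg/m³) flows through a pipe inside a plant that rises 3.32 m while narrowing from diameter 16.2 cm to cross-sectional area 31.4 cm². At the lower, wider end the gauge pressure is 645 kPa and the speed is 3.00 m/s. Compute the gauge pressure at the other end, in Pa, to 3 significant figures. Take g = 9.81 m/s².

P₂ ≈ 416000 Pa

Mass conservation (A₁v₁ = A₂v₂) gives v₂ = 3.00 × 206/31.4 = 19.7 m/s.
Energy conservation along the streamline gives P₂ = P₁ − ½ρ(v₂² − v₁²) − ρg(h₂ − h₁).
P₂ = 645000 + ½·1030·(3.00² − 19.7²) − 1030·9.81·(+3.32) = 645000 + (-195000) − (33500) = 416000 Pa.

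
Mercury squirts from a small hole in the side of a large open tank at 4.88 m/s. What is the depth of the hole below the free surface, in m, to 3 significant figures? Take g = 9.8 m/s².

For a small hole in a large open tank, ½v² = gh, giving h = v²/(2g).
h = 4.88²/(2·9.8) = 23.8/19.60 = 1.22 m.

h ≈ 1.22 m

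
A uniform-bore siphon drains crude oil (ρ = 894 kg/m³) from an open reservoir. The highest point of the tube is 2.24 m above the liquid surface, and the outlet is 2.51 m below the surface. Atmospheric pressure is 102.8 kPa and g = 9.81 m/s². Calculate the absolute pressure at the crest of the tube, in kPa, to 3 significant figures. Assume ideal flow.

From the surface to the outlet (both open to atmosphere, surface at rest): v = √(2g·h_out) = √(2·9.81·2.51) = 7.02 m/s.
The bore is uniform, so the speed at the crest is the same v. Bernoulli surface→crest: P_atm = P_top + ½ρv² + ρg·h_top.
P_top = 102800 − ½·894·7.02² − 894·9.81·2.24 = 61100 Pa.

P_top = 61.1 kPa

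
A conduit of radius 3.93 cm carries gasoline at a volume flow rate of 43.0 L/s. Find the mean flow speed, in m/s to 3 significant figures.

Q = 43.0 L/s = 0.0430 m³/s.
v = Q/A = 0.0430 / 0.00485 = 8.86 m/s.

8.86 m/s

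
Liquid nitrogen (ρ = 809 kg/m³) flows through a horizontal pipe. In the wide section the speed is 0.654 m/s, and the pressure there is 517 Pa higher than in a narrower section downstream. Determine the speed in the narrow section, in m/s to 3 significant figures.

Along the level pipe P + ½ρv² is conserved, hence v₂² = v₁² + 2(P₁ − P₂)/ρ.
v₂ = √(0.654² + 2·517/809) = √(0.428 + 1.28) = 1.31 m/s.

v₂ ≈ 1.31 m/s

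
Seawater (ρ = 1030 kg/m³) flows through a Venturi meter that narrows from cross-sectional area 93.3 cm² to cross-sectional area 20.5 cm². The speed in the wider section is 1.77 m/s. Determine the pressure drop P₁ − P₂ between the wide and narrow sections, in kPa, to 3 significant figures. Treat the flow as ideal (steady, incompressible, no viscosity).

ΔP ≈ 31.8 kPa

Continuity gives A₁v₁ = A₂v₂, so v₂ = (93.3 cm²)/(20.5 cm²) × 1.77 m/s = 8.06 m/s.
With no height change, Bernoulli's equation is P₁ + ½ρv₁² = P₂ + ½ρv₂².
P₁ − P₂ = ½·1030·(8.06² − 1.77²) = ½·1030·61.8 = 31800 Pa.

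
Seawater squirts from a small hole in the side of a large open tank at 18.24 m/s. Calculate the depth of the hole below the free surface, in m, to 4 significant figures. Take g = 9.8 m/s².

For a small hole in a large open tank, ½v² = gh, giving h = v²/(2g).
h = 18.24²/(2·9.8) = 332.7/19.60 = 16.97 m.

h ≈ 16.97 m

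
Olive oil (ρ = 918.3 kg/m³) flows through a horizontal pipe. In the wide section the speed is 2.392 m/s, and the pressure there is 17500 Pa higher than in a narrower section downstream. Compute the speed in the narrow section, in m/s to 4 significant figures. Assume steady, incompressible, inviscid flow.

With h₁ = h₂, rearranging Bernoulli gives v₂ = √(v₁² + 2ΔP/ρ).
v₂ = √(2.392² + 2·17500/918.3) = √(5.722 + 38.11) = 6.621 m/s.

6.621 m/s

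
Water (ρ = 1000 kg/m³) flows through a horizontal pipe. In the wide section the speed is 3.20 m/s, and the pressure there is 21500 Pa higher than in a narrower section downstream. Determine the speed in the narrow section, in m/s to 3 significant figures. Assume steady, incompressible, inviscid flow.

v₂ ≈ 7.30 m/s

Horizontal Bernoulli: P₁ + ½ρv₁² = P₂ + ½ρv₂², so v₂² = v₁² + 2(P₁ − P₂)/ρ.
v₂ = √(3.20² + 2·21500/1000) = √(10.2 + 43.0) = 7.30 m/s.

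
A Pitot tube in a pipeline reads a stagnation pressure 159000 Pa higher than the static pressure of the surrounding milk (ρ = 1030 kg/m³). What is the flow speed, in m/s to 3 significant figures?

v ≈ 17.6 m/s

At the stagnation point the flow is brought to rest, so Bernoulli gives P_stag − P_static = ½ρv².
v = √(2ΔP/ρ) = √(2·159000/1030) = 17.6 m/s.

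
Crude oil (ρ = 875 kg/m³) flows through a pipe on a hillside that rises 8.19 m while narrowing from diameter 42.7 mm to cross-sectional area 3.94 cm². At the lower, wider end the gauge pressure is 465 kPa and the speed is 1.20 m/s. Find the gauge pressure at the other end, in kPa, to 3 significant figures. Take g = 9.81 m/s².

387 kPa

Continuity gives A₁v₁ = A₂v₂, so v₂ = (14.3 cm²)/(3.94 cm²) × 1.20 m/s = 4.36 m/s.
Applying Bernoulli between the two ends and solving for P₂: P₂ = P₁ + ½ρ(v₁² − v₂²) − ρgΔh.
P₂ = 465000 + ½·875·(1.20² − 4.36²) − 875·9.81·(+8.19) = 465000 + (-7690) − (70300) = 387000 Pa.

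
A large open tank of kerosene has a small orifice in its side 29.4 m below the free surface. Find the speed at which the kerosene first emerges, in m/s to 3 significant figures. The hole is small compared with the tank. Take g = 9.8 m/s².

The surface is effectively still and both ends are open, so ½v² = gh and v = √(2·9.8·29.4) = 24.0 m/s.

v ≈ 24.0 m/s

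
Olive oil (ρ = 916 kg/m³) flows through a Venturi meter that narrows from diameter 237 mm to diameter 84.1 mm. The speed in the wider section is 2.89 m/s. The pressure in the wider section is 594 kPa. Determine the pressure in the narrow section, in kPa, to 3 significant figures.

Continuity gives A₁v₁ = A₂v₂, so v₂ = (441 cm²)/(55.5 cm²) × 2.89 m/s = 23.0 m/s.
Bernoulli (h₁ = h₂): P₁ − P₂ = ½ρ(v₂² − v₁²).
P₂ = P₁ − ½ρ(v₂² − v₁²) = 594000 − ½·916·(23.0² − 2.89²) = 594000 − 237000 = 357000 Pa.

357 kPa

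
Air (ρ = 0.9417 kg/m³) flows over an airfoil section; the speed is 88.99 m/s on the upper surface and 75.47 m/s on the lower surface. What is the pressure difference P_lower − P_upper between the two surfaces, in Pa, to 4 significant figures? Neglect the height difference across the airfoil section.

ΔP ≈ 1047 Pa

The pressure is lower where the speed is higher: ΔP = ½ρ(v_up² − v_low²).
ΔP = ½·0.9417·(88.99² − 75.47²) = 1047 Pa.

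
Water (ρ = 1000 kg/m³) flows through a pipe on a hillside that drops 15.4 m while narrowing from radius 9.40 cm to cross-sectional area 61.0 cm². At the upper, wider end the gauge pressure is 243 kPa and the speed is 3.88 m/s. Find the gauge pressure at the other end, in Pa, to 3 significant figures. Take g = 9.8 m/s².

Mass conservation (A₁v₁ = A₂v₂) gives v₂ = 3.88 × 278/61.0 = 17.7 m/s.
Energy conservation along the streamline gives P₂ = P₁ − ½ρ(v₂² − v₁²) − ρg(h₂ − h₁).
P₂ = 243000 + ½·1000·(3.88² − 17.7²) − 1000·9.8·(−15.4) = 243000 + (-148000) − (-151000) = 246000 Pa.

246000 Pa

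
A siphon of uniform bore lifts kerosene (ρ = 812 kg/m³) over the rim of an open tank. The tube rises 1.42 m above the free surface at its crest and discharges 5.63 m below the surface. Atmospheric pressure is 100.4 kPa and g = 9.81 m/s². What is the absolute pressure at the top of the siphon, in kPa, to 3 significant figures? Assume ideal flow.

P_top ≈ 44.2 kPa

From the surface to the outlet (both open to atmosphere, surface at rest): v = √(2g·h_out) = √(2·9.81·5.63) = 10.5 m/s.
With constant cross-section the crest speed equals v; applying Bernoulli from the surface up to the crest, P_top = P_atm − ½ρv² − ρg·h_top.
P_top = 100400 − ½·812·10.5² − 812·9.81·1.42 = 44200 Pa.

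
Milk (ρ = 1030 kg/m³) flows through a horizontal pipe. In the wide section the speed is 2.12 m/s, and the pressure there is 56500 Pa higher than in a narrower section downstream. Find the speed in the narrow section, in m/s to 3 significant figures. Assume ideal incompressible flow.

Along the level pipe P + ½ρv² is conserved, hence v₂² = v₁² + 2(P₁ − P₂)/ρ.
v₂ = √(2.12² + 2·56500/1030) = √(4.49 + 110) = 10.7 m/s.

v₂ ≈ 10.7 m/s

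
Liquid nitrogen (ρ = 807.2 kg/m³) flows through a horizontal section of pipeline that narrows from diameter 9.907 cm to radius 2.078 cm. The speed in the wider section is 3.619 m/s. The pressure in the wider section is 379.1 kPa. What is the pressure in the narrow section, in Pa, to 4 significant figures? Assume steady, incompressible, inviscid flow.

Continuity gives A₁v₁ = A₂v₂, so v₂ = (77.09 cm²)/(13.57 cm²) × 3.619 m/s = 20.56 m/s.
Along the horizontal streamline, P + ½ρv² is constant.
P₂ = P₁ − ½ρ(v₂² − v₁²) = 379100 − ½·807.2·(20.56² − 3.619²) = 379100 − 165400 = 213700 Pa.

213700 Pa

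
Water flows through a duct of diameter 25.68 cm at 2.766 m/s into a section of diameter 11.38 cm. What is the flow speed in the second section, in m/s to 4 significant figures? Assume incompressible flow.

The volume flow rate is constant, so v₂ = (A₁/A₂)v₁ = (517.9/101.7)·2.766 = 14.09 m/s.

v₂ = 14.09 m/s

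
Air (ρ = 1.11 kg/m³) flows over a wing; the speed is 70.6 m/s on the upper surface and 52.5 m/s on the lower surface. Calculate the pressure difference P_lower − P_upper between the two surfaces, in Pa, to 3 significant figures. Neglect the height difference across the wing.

ΔP = 1240 Pa

Bernoulli (same height): P_lower − P_upper = ½ρ(v_upper² − v_lower²).
ΔP = ½·1.11·(70.6² − 52.5²) = 1240 Pa.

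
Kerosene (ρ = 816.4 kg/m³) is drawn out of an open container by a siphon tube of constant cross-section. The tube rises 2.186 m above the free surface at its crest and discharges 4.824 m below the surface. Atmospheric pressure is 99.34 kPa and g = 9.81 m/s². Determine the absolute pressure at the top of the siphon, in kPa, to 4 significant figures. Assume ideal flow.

Bernoulli surface→outlet gives ½v² = g·h_out, so v = √(2·9.81·4.824) = 9.729 m/s.
With constant cross-section the crest speed equals v; applying Bernoulli from the surface up to the crest, P_top = P_atm − ½ρv² − ρg·h_top.
P_top = 99340 − ½·816.4·9.729² − 816.4·9.81·2.186 = 43200 Pa.

P_top ≈ 43.20 kPa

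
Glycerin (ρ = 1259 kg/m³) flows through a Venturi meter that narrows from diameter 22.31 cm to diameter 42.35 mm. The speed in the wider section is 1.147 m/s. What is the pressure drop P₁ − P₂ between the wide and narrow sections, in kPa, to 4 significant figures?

The volume flow rate is constant, so v₂ = (A₁/A₂)v₁ = (390.9/14.09)·1.147 = 31.83 m/s.
With no height change, Bernoulli's equation is P₁ + ½ρv₁² = P₂ + ½ρv₂².
P₁ − P₂ = ½·1259·(31.83² − 1.147²) = ½·1259·1012 = 637000 Pa.

ΔP ≈ 637.0 kPa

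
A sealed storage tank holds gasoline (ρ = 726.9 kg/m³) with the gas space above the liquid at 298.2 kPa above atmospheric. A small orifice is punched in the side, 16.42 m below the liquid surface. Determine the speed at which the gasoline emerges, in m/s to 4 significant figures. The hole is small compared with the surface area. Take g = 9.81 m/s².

Take point 1 at the surface (v₁ ≈ 0) and point 2 at the hole (at atmospheric pressure). Bernoulli: P₁ + ρg h = P_atm + ½ρv₂².
With P₁ − P_atm = 298200 Pa, v₂ = √(2gh + 2ΔP/ρ) = √(2·9.81·16.42 + 2·298200/726.9) = 33.80 m/s.

v ≈ 33.80 m/s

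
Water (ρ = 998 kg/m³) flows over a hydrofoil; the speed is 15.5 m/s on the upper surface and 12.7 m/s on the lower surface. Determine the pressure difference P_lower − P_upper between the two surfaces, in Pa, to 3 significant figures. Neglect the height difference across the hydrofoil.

Bernoulli (same height): P_lower − P_upper = ½ρ(v_upper² − v_lower²).
ΔP = ½·998·(15.5² − 12.7²) = 39400 Pa.

39400 Pa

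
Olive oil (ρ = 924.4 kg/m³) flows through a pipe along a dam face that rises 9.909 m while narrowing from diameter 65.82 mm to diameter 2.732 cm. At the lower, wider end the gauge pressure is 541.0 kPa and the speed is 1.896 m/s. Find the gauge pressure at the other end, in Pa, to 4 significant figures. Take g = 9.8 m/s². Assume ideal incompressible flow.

P₂ = 396900 Pa

Mass conservation (A₁v₁ = A₂v₂) gives v₂ = 1.896 × 34.03/5.862 = 11.01 m/s.
Energy conservation along the streamline gives P₂ = P₁ − ½ρ(v₂² − v₁²) − ρg(h₂ − h₁).
P₂ = 541000 + ½·924.4·(1.896² − 11.01²) − 924.4·9.8·(+9.909) = 541000 + (-54320) − (89770) = 396900 Pa.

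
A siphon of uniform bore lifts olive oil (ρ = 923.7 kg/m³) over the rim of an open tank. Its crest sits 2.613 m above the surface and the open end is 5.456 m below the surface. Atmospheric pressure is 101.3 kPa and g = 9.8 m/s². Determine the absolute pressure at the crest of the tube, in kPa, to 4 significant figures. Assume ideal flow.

28.26 kPa

From the surface to the outlet (both open to atmosphere, surface at rest): v = √(2g·h_out) = √(2·9.8·5.456) = 10.34 m/s.
With constant cross-section the crest speed equals v; applying Bernoulli from the surface up to the crest, P_top = P_atm − ½ρv² − ρg·h_top.
P_top = 101300 − ½·923.7·10.34² − 923.7·9.8·2.613 = 28260 Pa.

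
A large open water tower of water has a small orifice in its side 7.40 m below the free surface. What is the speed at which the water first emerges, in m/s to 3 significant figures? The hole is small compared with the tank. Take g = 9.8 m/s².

Bernoulli from surface to hole (P equal, v_surface ≈ 0): v = √(2gh) = √(2×9.8×7.40) = 12.0 m/s.

v ≈ 12.0 m/s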